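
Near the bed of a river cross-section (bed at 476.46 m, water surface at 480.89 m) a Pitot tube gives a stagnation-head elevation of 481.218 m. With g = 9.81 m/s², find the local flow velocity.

v ≈ 2.54 m/s

Near the bed, under hydrostatic conditions, the piezometric head (z + ψ) equals the free-surface elevation, 480.89 m.
Velocity head = total − piezometric = 481.218 − 480.89 = 0.328 m.
v = √(2g·h_v) = √(2 × 9.81 × 0.328) = 2.54 m/s.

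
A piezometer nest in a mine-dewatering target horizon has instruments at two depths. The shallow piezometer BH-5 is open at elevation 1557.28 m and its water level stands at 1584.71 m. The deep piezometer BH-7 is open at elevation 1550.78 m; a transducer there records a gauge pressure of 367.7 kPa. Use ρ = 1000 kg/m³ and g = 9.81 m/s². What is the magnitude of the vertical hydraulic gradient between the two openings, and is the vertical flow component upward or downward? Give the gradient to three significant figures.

|i_v| ≈ 0.546; vertical flow is upward

Total head at BH-5: h = 1584.71 m (water level in the standpipe).
Pressure head at BH-7: ψ = P/(ρg) = 367.7×1000 / (1000 × 9.81) = 37.48 m.
Total head at BH-7: h = z + ψ = 1550.78 + 37.48 = 1588.26 m.
Δh = h(BH-5) − h(BH-7) = 1584.71 − 1588.26 = -3.55 m.
Vertical separation Δz = 1557.28 − 1550.78 = 6.50 m.
|i_v| = |Δh| / Δz = 3.55 / 6.50 = 0.546.
Head is higher in the deep piezometer, so vertical flow is upward (discharge condition).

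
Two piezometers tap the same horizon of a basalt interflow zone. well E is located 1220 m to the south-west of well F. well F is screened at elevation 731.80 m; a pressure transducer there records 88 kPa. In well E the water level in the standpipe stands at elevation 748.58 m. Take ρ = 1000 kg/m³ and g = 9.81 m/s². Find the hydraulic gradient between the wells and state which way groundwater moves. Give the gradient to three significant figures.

Pressure head at well F: ψ = P/(ρg) = 88×1000 / (1000 × 9.81) = 8.97 m.
Total head at well F: h = z + ψ = 731.80 + 8.97 = 740.77 m.
Total head at well E: h = 748.58 m (water level in the piezometer is the total head).
Head difference: h(well F) − h(well E) = 740.77 − 748.58 = -7.81 m.
Hydraulic gradient: i = |Δh| / L = 7.81 / 1220 = 0.00640.
Flow is from higher to lower head: from well E toward well F, i.e. toward the north-east.

i ≈ 0.00640; groundwater flows toward the north-east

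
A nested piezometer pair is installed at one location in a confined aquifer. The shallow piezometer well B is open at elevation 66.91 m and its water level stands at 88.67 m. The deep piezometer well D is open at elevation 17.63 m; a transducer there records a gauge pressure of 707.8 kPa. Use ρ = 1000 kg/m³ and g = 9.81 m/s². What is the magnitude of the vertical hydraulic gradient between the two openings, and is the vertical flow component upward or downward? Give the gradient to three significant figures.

|i_v| ≈ 0.0225; vertical flow is upward

Total head at well B: h = 88.67 m (water level in the standpipe).
Pressure head at well D: ψ = P/(ρg) = 707.8×1000 / (1000 × 9.81) = 72.15 m.
Total head at well D: h = z + ψ = 17.63 + 72.15 = 89.78 m.
Δh = h(well B) − h(well D) = 88.67 − 89.78 = -1.11 m.
Vertical separation Δz = 66.91 − 17.63 = 49.28 m.
|i_v| = |Δh| / Δz = 1.11 / 49.28 = 0.0225.
Head is higher in the deep piezometer, so vertical flow is upward (discharge condition).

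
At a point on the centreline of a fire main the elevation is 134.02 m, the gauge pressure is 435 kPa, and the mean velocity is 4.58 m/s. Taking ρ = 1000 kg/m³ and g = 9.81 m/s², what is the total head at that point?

Pressure head ψ = P/(ρg) = 435×1000 / (1000 × 9.81) = 44.34 m.
Velocity head = v²/(2g) = 4.58² / (2 × 9.81) = 1.069 m.
h = z + ψ + v²/(2g) = 134.02 + 44.34 + 1.069 = 179.43 m.

h ≈ 179.43 m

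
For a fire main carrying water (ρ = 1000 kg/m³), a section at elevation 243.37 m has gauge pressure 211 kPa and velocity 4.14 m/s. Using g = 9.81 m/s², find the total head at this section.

Pressure head ψ = P/(ρg) = 211×1000 / (1000 × 9.81) = 21.51 m.
Velocity head = v²/(2g) = 4.14² / (2 × 9.81) = 0.874 m.
h = z + ψ + v²/(2g) = 243.37 + 21.51 + 0.874 = 265.75 m.

h ≈ 265.75 m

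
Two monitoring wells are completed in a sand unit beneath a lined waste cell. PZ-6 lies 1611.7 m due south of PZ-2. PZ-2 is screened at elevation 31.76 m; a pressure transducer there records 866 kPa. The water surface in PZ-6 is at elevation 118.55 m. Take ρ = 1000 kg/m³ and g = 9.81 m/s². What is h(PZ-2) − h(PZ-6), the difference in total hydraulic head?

Pressure head at PZ-2: ψ = P/(ρg) = 866×1000 / (1000 × 9.81) = 88.28 m.
Total head at PZ-2: h = z + ψ = 31.76 + 88.28 = 120.04 m.
Total head at PZ-6: h = 118.55 m (water level in the piezometer is the total head).
Head difference: h(PZ-2) − h(PZ-6) = 120.04 − 118.55 = 1.49 m.

Δh ≈ 1.49 m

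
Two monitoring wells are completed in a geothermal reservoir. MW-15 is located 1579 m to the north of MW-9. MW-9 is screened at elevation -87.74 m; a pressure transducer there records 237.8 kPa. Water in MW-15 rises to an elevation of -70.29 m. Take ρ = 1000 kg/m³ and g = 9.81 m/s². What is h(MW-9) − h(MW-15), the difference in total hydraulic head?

Δh ≈ 6.79 m

Pressure head at MW-9: ψ = P/(ρg) = 237.8×1000 / (1000 × 9.81) = 24.24 m.
Total head at MW-9: h = z + ψ = -87.74 + 24.24 = -63.50 m.
Total head at MW-15: h = -70.29 m (water level in the piezometer is the total head).
Head difference: h(MW-9) − h(MW-15) = -63.50 − (-70.29) = 6.79 m.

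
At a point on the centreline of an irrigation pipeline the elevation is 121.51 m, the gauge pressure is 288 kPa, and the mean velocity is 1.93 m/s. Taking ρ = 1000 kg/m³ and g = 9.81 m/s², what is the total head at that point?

h ≈ 151.06 m

Pressure head ψ = P/(ρg) = 288×1000 / (1000 × 9.81) = 29.36 m.
Velocity head = v²/(2g) = 1.93² / (2 × 9.81) = 0.190 m.
h = z + ψ + v²/(2g) = 121.51 + 29.36 + 0.190 = 151.06 m.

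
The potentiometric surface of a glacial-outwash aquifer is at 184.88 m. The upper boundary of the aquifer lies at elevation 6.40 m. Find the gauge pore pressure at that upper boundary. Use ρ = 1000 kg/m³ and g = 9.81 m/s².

Pressure head at the aquifer top: ψ = h − z = 184.88 − 6.40 = 178.48 m.
P = ρgψ = 1000 × 9.81 × 178.48 = 1750889 Pa ≈ 1750 kPa.

P ≈ 1750 kPa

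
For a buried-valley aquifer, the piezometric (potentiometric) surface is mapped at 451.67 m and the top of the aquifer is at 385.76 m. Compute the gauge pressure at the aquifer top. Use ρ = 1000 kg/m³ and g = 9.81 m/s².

P ≈ 647 kPa

Pressure head at the aquifer top: ψ = h − z = 451.67 − 385.76 = 65.91 m.
P = ρgψ = 1000 × 9.81 × 65.91 = 646577 Pa ≈ 647 kPa.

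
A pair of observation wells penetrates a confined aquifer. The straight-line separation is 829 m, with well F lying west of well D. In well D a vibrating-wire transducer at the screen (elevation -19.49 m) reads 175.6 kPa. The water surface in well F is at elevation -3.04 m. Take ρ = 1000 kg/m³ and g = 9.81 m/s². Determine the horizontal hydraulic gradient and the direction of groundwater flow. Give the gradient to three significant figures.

Pressure head at well D: ψ = P/(ρg) = 175.6×1000 / (1000 × 9.81) = 17.90 m.
Total head at well D: h = z + ψ = -19.49 + 17.90 = -1.59 m.
Total head at well F: h = -3.04 m (water level in the piezometer is the total head).
Head difference: h(well D) − h(well F) = -1.59 − (-3.04) = 1.45 m.
Hydraulic gradient: i = |Δh| / L = 1.45 / 829 = 0.00175.
Flow is from higher to lower head: from well D toward well F, i.e. toward the west.

i ≈ 0.00175; groundwater flows toward the west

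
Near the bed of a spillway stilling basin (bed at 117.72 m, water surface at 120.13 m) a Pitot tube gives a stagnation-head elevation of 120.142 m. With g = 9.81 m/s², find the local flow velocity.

Near the bed, under hydrostatic conditions, the piezometric head (z + ψ) equals the free-surface elevation, 120.13 m.
Velocity head = total − piezometric = 120.142 − 120.13 = 0.012 m.
v = √(2g·h_v) = √(2 × 9.81 × 0.012) = 0.485 m/s.

v ≈ 0.485 m/s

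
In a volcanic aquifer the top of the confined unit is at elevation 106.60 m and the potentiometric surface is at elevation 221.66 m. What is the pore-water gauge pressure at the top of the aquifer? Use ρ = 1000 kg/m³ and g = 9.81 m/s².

Pressure head at the aquifer top: ψ = h − z = 221.66 − 106.60 = 115.06 m.
P = ρgψ = 1000 × 9.81 × 115.06 = 1128739 Pa ≈ 1130 kPa.

P ≈ 1130 kPa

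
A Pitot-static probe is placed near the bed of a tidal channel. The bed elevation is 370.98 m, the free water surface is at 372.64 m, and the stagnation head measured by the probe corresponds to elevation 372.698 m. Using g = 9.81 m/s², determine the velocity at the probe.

v ≈ 1.07 m/s

Near the bed, under hydrostatic conditions, the piezometric head (z + ψ) equals the free-surface elevation, 372.64 m.
Velocity head = total − piezometric = 372.698 − 372.64 = 0.058 m.
v = √(2g·h_v) = √(2 × 9.81 × 0.058) = 1.07 m/s.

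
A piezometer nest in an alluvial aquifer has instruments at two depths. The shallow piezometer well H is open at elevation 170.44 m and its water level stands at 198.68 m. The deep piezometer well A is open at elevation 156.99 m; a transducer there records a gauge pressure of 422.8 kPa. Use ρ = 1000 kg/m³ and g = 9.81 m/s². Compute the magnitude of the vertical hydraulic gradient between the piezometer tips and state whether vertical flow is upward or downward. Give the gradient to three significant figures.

Total head at well H: h = 198.68 m (water level in the standpipe).
Pressure head at well A: ψ = P/(ρg) = 422.8×1000 / (1000 × 9.81) = 43.10 m.
Total head at well A: h = z + ψ = 156.99 + 43.10 = 200.09 m.
Δh = h(well H) − h(well A) = 198.68 − 200.09 = -1.41 m.
Vertical separation Δz = 170.44 − 156.99 = 13.45 m.
|i_v| = |Δh| / Δz = 1.41 / 13.45 = 0.105.
Head is higher in the deep piezometer, so vertical flow is upward (discharge condition).

|i_v| ≈ 0.105; vertical flow is upward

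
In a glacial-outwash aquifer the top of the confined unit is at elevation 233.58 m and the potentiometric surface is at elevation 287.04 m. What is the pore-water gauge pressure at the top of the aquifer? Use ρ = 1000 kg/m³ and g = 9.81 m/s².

P ≈ 524 kPa

Pressure head at the aquifer top: ψ = h − z = 287.04 − 233.58 = 53.46 m.
P = ρgψ = 1000 × 9.81 × 53.46 = 524443 Pa ≈ 524 kPa.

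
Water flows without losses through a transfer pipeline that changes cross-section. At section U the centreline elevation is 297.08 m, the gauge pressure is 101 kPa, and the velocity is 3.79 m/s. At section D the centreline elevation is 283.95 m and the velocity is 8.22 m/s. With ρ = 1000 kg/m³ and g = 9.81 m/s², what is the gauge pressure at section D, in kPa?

Pressure head at U: ψ₁ = P₁/(ρg) = 101×1000 / (1000 × 9.81) = 10.30 m.
Velocity heads: v₁²/2g = 3.79²/19.62 = 0.732 m; v₂²/2g = 8.22²/19.62 = 3.444 m.
Total head H = z₁ + ψ₁ + v₁²/2g = 297.08 + 10.30 + 0.732 = 308.11 m.
ψ₂ = H − z₂ − v₂²/2g = 308.11 − 283.95 − 3.444 = 20.72 m.
P₂ = ρgψ₂ = 1000 × 9.81 × 20.72 ≈ 203 kPa.

P₂ ≈ 203 kPa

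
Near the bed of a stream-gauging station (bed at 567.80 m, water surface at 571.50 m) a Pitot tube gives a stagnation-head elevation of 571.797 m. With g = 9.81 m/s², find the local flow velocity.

v ≈ 2.41 m/s

Near the bed, under hydrostatic conditions, the piezometric head (z + ψ) equals the free-surface elevation, 571.50 m.
Velocity head = total − piezometric = 571.797 − 571.50 = 0.297 m.
v = √(2g·h_v) = √(2 × 9.81 × 0.297) = 2.41 m/s.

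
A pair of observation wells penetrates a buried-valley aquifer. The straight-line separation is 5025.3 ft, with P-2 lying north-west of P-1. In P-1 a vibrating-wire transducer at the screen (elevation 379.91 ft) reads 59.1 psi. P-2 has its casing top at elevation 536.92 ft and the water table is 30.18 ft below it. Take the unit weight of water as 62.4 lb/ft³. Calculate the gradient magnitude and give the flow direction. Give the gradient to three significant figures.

Pressure head at P-1: ψ = 144·P/γ = 144 × 59.1 / 62.4 = 136.38 ft.
Total head at P-1: h = z + ψ = 379.91 + 136.38 = 516.29 ft.
Total head at P-2: h = 536.92 − 30.18 = 506.74 ft.
Head difference: h(P-1) − h(P-2) = 516.29 − 506.74 = 9.55 ft.
Hydraulic gradient: i = |Δh| / L = 9.55 / 5025.3 = 0.00190.
Flow is from higher to lower head: from P-1 toward P-2, i.e. toward the north-west.

i ≈ 0.00190; groundwater flows toward the north-west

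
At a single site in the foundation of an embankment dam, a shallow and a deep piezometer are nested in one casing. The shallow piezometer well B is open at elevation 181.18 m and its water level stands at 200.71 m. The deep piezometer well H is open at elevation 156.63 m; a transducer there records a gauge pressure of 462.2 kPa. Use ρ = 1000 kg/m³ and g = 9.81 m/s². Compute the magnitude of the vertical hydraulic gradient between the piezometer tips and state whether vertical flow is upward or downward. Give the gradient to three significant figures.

Total head at well B: h = 200.71 m (water level in the standpipe).
Pressure head at well H: ψ = P/(ρg) = 462.2×1000 / (1000 × 9.81) = 47.12 m.
Total head at well H: h = z + ψ = 156.63 + 47.12 = 203.75 m.
Δh = h(well B) − h(well H) = 200.71 − 203.75 = -3.04 m.
Vertical separation Δz = 181.18 − 156.63 = 24.55 m.
|i_v| = |Δh| / Δz = 3.04 / 24.55 = 0.124.
Head is higher in the deep piezometer, so vertical flow is upward (discharge condition).

|i_v| ≈ 0.124; vertical flow is upward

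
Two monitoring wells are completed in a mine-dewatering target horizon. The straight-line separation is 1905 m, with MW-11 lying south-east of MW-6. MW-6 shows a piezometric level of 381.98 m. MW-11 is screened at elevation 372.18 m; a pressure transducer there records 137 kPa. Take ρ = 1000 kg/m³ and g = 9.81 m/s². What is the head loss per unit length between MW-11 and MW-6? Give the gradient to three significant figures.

i ≈ 0.00219 m/m

Total head at MW-6: h = 381.98 m (water level in the piezometer is the total head).
Pressure head at MW-11: ψ = P/(ρg) = 137×1000 / (1000 × 9.81) = 13.97 m.
Total head at MW-11: h = z + ψ = 372.18 + 13.97 = 386.15 m.
Head difference: h(MW-6) − h(MW-11) = 381.98 − 386.15 = -4.17 m.
Hydraulic gradient: i = |Δh| / L = 4.17 / 1905 = 0.00219.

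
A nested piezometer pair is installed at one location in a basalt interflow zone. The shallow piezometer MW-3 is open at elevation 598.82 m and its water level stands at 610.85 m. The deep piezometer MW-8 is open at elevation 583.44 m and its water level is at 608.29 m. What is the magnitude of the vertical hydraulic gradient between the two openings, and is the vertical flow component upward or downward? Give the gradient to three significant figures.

|i_v| ≈ 0.166; vertical flow is downward

Total head at MW-3: h = 610.85 m (water level in the standpipe).
Total head at MW-8: h = 608.29 m.
Δh = h(MW-3) − h(MW-8) = 610.85 − 608.29 = 2.56 m.
Vertical separation Δz = 598.82 − 583.44 = 15.38 m.
|i_v| = |Δh| / Δz = 2.56 / 15.38 = 0.166.
Head is higher in the shallow piezometer, so vertical flow is downward (recharge condition).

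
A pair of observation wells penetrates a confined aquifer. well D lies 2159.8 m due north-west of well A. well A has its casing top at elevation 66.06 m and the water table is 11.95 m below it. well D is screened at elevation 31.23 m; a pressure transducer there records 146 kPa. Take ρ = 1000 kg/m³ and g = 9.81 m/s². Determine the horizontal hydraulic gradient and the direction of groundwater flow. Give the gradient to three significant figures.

Total head at well A: h = 66.06 − 11.95 = 54.11 m.
Pressure head at well D: ψ = P/(ρg) = 146×1000 / (1000 × 9.81) = 14.88 m.
Total head at well D: h = z + ψ = 31.23 + 14.88 = 46.11 m.
Head difference: h(well A) − h(well D) = 54.11 − 46.11 = 8.00 m.
Hydraulic gradient: i = |Δh| / L = 8.00 / 2159.8 = 0.00370.
Flow is from higher to lower head: from well A toward well D, i.e. toward the north-west.

i ≈ 0.00370; groundwater flows toward the north-west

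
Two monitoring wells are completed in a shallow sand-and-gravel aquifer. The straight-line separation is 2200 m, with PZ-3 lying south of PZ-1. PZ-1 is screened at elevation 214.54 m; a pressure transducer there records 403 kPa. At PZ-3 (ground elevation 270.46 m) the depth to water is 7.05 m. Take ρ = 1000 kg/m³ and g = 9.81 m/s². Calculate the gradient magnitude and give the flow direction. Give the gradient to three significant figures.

i ≈ 0.00354; groundwater flows toward the north

Pressure head at PZ-1: ψ = P/(ρg) = 403×1000 / (1000 × 9.81) = 41.08 m.
Total head at PZ-1: h = z + ψ = 214.54 + 41.08 = 255.62 m.
Total head at PZ-3: h = 270.46 − 7.05 = 263.41 m.
Head difference: h(PZ-1) − h(PZ-3) = 255.62 − 263.41 = -7.79 m.
Hydraulic gradient: i = |Δh| / L = 7.79 / 2200 = 0.00354.
Flow is from higher to lower head: from PZ-3 toward PZ-1, i.e. toward the north.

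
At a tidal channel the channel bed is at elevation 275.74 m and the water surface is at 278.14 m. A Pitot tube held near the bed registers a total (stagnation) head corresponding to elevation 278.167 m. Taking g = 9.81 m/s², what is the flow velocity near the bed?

v ≈ 0.728 m/s

Near the bed, under hydrostatic conditions, the piezometric head (z + ψ) equals the free-surface elevation, 278.14 m.
Velocity head = total − piezometric = 278.167 − 278.14 = 0.027 m.
v = √(2g·h_v) = √(2 × 9.81 × 0.027) = 0.728 m/s.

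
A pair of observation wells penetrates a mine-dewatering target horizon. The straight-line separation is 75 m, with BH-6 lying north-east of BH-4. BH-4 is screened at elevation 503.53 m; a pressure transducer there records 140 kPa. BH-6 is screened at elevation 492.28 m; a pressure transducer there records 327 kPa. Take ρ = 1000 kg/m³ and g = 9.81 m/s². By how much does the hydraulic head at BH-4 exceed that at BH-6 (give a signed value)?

Δh ≈ -7.81 m

Pressure head at BH-4: ψ = P/(ρg) = 140×1000 / (1000 × 9.81) = 14.27 m.
Total head at BH-4: h = z + ψ = 503.53 + 14.27 = 517.80 m.
Pressure head at BH-6: ψ = P/(ρg) = 327×1000 / (1000 × 9.81) = 33.33 m.
Total head at BH-6: h = z + ψ = 492.28 + 33.33 = 525.61 m.
Head difference: h(BH-4) − h(BH-6) = 517.80 − 525.61 = -7.81 m.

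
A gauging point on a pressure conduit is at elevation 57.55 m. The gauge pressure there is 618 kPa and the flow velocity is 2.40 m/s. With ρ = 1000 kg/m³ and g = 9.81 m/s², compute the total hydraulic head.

Pressure head ψ = P/(ρg) = 618×1000 / (1000 × 9.81) = 63.00 m.
Velocity head = v²/(2g) = 2.40² / (2 × 9.81) = 0.294 m.
h = z + ψ + v²/(2g) = 57.55 + 63.00 + 0.294 = 120.84 m.

h ≈ 120.84 m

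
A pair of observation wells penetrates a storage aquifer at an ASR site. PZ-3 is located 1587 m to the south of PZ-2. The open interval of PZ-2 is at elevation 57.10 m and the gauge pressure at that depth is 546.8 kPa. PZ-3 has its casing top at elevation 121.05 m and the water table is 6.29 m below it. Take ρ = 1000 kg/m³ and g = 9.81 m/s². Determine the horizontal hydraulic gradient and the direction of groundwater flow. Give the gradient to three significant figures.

Pressure head at PZ-2: ψ = P/(ρg) = 546.8×1000 / (1000 × 9.81) = 55.74 m.
Total head at PZ-2: h = z + ψ = 57.10 + 55.74 = 112.84 m.
Total head at PZ-3: h = 121.05 − 6.29 = 114.76 m.
Head difference: h(PZ-2) − h(PZ-3) = 112.84 − 114.76 = -1.92 m.
Hydraulic gradient: i = |Δh| / L = 1.92 / 1587 = 0.00121.
Flow is from higher to lower head: from PZ-3 toward PZ-2, i.e. toward the north.

i ≈ 0.00121; groundwater flows toward the north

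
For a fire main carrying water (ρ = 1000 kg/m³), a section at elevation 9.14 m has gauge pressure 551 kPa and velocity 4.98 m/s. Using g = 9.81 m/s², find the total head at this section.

h ≈ 66.57 m

Pressure head ψ = P/(ρg) = 551×1000 / (1000 × 9.81) = 56.17 m.
Velocity head = v²/(2g) = 4.98² / (2 × 9.81) = 1.264 m.
h = z + ψ + v²/(2g) = 9.14 + 56.17 + 1.264 = 66.57 m.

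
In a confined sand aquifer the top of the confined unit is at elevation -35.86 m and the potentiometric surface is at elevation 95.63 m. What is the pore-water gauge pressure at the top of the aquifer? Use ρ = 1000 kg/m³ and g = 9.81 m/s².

Pressure head at the aquifer top: ψ = h − z = 95.63 − (-35.86) = 131.49 m.
P = ρgψ = 1000 × 9.81 × 131.49 = 1289917 Pa ≈ 1290 kPa.

P ≈ 1290 kPa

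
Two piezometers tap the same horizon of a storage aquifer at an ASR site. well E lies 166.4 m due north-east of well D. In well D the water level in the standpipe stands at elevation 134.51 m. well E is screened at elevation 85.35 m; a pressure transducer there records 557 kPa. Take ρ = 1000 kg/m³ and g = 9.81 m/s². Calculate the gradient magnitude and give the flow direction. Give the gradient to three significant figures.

i ≈ 0.0458; groundwater flows toward the south-west

Total head at well D: h = 134.51 m (water level in the piezometer is the total head).
Pressure head at well E: ψ = P/(ρg) = 557×1000 / (1000 × 9.81) = 56.78 m.
Total head at well E: h = z + ψ = 85.35 + 56.78 = 142.13 m.
Head difference: h(well D) − h(well E) = 134.51 − 142.13 = -7.62 m.
Hydraulic gradient: i = |Δh| / L = 7.62 / 166.4 = 0.0458.
Flow is from higher to lower head: from well E toward well D, i.e. toward the south-west.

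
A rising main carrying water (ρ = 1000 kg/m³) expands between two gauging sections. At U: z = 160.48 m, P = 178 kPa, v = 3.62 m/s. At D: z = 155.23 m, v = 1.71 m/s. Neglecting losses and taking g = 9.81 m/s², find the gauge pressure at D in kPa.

Pressure head at U: ψ₁ = P₁/(ρg) = 178×1000 / (1000 × 9.81) = 18.14 m.
Velocity heads: v₁²/2g = 3.62²/19.62 = 0.668 m; v₂²/2g = 1.71²/19.62 = 0.149 m.
Total head H = z₁ + ψ₁ + v₁²/2g = 160.48 + 18.14 + 0.668 = 179.29 m.
ψ₂ = H − z₂ − v₂²/2g = 179.29 − 155.23 − 0.149 = 23.91 m.
P₂ = ρgψ₂ = 1000 × 9.81 × 23.91 ≈ 235 kPa.

P₂ ≈ 235 kPa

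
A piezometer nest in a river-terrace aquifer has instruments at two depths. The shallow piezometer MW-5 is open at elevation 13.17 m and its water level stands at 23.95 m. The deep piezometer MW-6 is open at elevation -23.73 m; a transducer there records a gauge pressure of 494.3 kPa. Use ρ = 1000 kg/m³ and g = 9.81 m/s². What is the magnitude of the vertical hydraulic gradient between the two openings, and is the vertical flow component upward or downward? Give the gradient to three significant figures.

Total head at MW-5: h = 23.95 m (water level in the standpipe).
Pressure head at MW-6: ψ = P/(ρg) = 494.3×1000 / (1000 × 9.81) = 50.39 m.
Total head at MW-6: h = z + ψ = -23.73 + 50.39 = 26.66 m.
Δh = h(MW-5) − h(MW-6) = 23.95 − 26.66 = -2.71 m.
Vertical separation Δz = 13.17 − (-23.73) = 36.90 m.
|i_v| = |Δh| / Δz = 2.71 / 36.90 = 0.0734.
Head is higher in the deep piezometer, so vertical flow is upward (discharge condition).

|i_v| ≈ 0.0734; vertical flow is upward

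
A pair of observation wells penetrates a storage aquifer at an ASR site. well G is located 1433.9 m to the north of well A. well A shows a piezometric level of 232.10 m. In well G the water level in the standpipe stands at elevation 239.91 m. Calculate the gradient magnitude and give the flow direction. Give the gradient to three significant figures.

Total head at well A: h = 232.10 m (water level in the piezometer is the total head).
Total head at well G: h = 239.91 m (water level in the piezometer is the total head).
Head difference: h(well A) − h(well G) = 232.10 − 239.91 = -7.81 m.
Hydraulic gradient: i = |Δh| / L = 7.81 / 1433.9 = 0.00545.
Flow is from higher to lower head: from well G toward well A, i.e. toward the south.

i ≈ 0.00545; groundwater flows toward the south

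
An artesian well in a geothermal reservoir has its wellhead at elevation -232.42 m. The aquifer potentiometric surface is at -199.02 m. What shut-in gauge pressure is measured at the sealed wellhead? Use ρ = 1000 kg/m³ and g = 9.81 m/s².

Head above the cap: Δh = -199.02 − (-232.42) = 33.40 m.
P = ρgΔh = 1000 × 9.81 × 33.40 = 327654 Pa ≈ 328 kPa.

P ≈ 328 kPa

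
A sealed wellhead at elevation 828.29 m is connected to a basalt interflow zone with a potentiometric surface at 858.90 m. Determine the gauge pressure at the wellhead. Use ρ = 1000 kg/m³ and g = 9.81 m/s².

Head above the cap: Δh = 858.90 − 828.29 = 30.61 m.
P = ρgΔh = 1000 × 9.81 × 30.61 = 300284 Pa ≈ 300 kPa.

P ≈ 300 kPa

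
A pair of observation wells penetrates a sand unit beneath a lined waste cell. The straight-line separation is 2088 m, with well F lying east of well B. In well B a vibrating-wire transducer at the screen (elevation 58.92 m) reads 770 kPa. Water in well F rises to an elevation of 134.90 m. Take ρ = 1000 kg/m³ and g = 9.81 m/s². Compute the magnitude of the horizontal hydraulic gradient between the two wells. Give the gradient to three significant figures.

i ≈ 0.00120

Pressure head at well B: ψ = P/(ρg) = 770×1000 / (1000 × 9.81) = 78.49 m.
Total head at well B: h = z + ψ = 58.92 + 78.49 = 137.41 m.
Total head at well F: h = 134.90 m (water level in the piezometer is the total head).
Head difference: h(well B) − h(well F) = 137.41 − 134.90 = 2.51 m.
Hydraulic gradient: i = |Δh| / L = 2.51 / 2088 = 0.00120.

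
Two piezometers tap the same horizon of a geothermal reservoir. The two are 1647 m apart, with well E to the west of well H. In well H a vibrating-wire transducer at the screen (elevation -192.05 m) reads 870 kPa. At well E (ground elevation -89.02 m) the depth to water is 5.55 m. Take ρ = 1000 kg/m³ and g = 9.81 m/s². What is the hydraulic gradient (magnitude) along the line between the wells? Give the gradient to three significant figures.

Pressure head at well H: ψ = P/(ρg) = 870×1000 / (1000 × 9.81) = 88.69 m.
Total head at well H: h = z + ψ = -192.05 + 88.69 = -103.36 m.
Total head at well E: h = -89.02 − 5.55 = -94.57 m.
Head difference: h(well H) − h(well E) = -103.36 − (-94.57) = -8.79 m.
Hydraulic gradient: i = |Δh| / L = 8.79 / 1647 = 0.00534.

i ≈ 0.00534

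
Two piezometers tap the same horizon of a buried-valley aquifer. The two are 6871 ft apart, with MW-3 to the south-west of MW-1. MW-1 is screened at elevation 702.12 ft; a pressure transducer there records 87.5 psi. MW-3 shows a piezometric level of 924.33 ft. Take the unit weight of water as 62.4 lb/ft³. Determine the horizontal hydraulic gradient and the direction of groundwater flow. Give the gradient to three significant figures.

Pressure head at MW-1: ψ = 144·P/γ = 144 × 87.5 / 62.4 = 201.92 ft.
Total head at MW-1: h = z + ψ = 702.12 + 201.92 = 904.04 ft.
Total head at MW-3: h = 924.33 ft (water level in the piezometer is the total head).
Head difference: h(MW-1) − h(MW-3) = 904.04 − 924.33 = -20.29 ft.
Hydraulic gradient: i = |Δh| / L = 20.29 / 6871 = 0.00295.
Flow is from higher to lower head: from MW-3 toward MW-1, i.e. toward the north-east.

i ≈ 0.00295; groundwater flows toward the north-east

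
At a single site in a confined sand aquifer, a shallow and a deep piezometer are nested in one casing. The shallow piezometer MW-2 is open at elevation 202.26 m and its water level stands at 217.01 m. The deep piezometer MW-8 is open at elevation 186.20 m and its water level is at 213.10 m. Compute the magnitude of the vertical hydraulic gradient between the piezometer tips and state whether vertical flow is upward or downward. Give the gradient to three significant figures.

|i_v| ≈ 0.243; vertical flow is downward

Total head at MW-2: h = 217.01 m (water level in the standpipe).
Total head at MW-8: h = 213.10 m.
Δh = h(MW-2) − h(MW-8) = 217.01 − 213.10 = 3.91 m.
Vertical separation Δz = 202.26 − 186.20 = 16.06 m.
|i_v| = |Δh| / Δz = 3.91 / 16.06 = 0.243.
Head is higher in the shallow piezometer, so vertical flow is downward (recharge condition).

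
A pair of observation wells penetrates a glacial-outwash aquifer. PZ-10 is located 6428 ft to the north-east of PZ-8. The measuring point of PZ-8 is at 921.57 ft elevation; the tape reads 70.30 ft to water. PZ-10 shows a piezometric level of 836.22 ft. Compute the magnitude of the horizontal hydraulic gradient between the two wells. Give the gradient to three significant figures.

i ≈ 0.00234

Total head at PZ-8: h = 921.57 − 70.30 = 851.27 ft.
Total head at PZ-10: h = 836.22 ft (water level in the piezometer is the total head).
Head difference: h(PZ-8) − h(PZ-10) = 851.27 − 836.22 = 15.05 ft.
Hydraulic gradient: i = |Δh| / L = 15.05 / 6428 = 0.00234.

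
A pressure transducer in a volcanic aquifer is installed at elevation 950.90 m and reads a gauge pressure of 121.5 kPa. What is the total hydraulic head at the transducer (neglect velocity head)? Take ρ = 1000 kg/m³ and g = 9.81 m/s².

h ≈ 963.29 m

ψ = P/(ρg) = 121.5×1000 / (1000 × 9.81) = 12.39 m.
h = z + ψ = 950.90 + 12.39 = 963.29 m.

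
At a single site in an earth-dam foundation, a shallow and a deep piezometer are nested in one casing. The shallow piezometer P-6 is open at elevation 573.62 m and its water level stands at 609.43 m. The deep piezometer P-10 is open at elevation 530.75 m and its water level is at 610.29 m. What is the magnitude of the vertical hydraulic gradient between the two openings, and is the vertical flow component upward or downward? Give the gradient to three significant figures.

Total head at P-6: h = 609.43 m (water level in the standpipe).
Total head at P-10: h = 610.29 m.
Δh = h(P-6) − h(P-10) = 609.43 − 610.29 = -0.86 m.
Vertical separation Δz = 573.62 − 530.75 = 42.87 m.
|i_v| = |Δh| / Δz = 0.86 / 42.87 = 0.0201.
Head is higher in the deep piezometer, so vertical flow is upward (discharge condition).

|i_v| ≈ 0.0201; vertical flow is upward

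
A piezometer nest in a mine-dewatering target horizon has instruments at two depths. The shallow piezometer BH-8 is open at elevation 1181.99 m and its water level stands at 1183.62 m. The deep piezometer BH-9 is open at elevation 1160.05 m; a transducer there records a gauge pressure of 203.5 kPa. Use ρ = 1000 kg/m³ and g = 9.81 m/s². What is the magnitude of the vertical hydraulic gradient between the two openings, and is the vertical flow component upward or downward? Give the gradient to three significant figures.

|i_v| ≈ 0.129; vertical flow is downward

Total head at BH-8: h = 1183.62 m (water level in the standpipe).
Pressure head at BH-9: ψ = P/(ρg) = 203.5×1000 / (1000 × 9.81) = 20.74 m.
Total head at BH-9: h = z + ψ = 1160.05 + 20.74 = 1180.79 m.
Δh = h(BH-8) − h(BH-9) = 1183.62 − 1180.79 = 2.83 m.
Vertical separation Δz = 1181.99 − 1160.05 = 21.94 m.
|i_v| = |Δh| / Δz = 2.83 / 21.94 = 0.129.
Head is higher in the shallow piezometer, so vertical flow is downward (recharge condition).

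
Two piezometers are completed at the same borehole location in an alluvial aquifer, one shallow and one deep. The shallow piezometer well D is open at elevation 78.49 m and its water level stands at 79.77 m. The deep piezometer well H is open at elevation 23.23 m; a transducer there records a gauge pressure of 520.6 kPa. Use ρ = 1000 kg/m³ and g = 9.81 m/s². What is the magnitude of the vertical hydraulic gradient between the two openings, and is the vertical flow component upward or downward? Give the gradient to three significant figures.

Total head at well D: h = 79.77 m (water level in the standpipe).
Pressure head at well H: ψ = P/(ρg) = 520.6×1000 / (1000 × 9.81) = 53.07 m.
Total head at well H: h = z + ψ = 23.23 + 53.07 = 76.30 m.
Δh = h(well D) − h(well H) = 79.77 − 76.30 = 3.47 m.
Vertical separation Δz = 78.49 − 23.23 = 55.26 m.
|i_v| = |Δh| / Δz = 3.47 / 55.26 = 0.0628.
Head is higher in the shallow piezometer, so vertical flow is downward (recharge condition).

|i_v| ≈ 0.0628; vertical flow is downward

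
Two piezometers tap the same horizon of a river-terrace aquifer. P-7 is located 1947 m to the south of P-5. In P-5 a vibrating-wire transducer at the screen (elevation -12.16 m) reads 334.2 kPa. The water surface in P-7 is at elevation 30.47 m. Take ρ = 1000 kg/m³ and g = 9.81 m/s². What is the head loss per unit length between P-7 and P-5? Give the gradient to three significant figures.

i ≈ 0.00440 m/m

Pressure head at P-5: ψ = P/(ρg) = 334.2×1000 / (1000 × 9.81) = 34.07 m.
Total head at P-5: h = z + ψ = -12.16 + 34.07 = 21.91 m.
Total head at P-7: h = 30.47 m (water level in the piezometer is the total head).
Head difference: h(P-5) − h(P-7) = 21.91 − 30.47 = -8.56 m.
Hydraulic gradient: i = |Δh| / L = 8.56 / 1947 = 0.00440.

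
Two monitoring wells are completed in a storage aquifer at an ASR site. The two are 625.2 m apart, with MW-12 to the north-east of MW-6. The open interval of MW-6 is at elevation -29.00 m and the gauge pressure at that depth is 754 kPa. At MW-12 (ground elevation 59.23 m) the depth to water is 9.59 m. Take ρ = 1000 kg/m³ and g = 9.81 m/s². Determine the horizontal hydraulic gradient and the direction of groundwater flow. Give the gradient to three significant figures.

Pressure head at MW-6: ψ = P/(ρg) = 754×1000 / (1000 × 9.81) = 76.86 m.
Total head at MW-6: h = z + ψ = -29.00 + 76.86 = 47.86 m.
Total head at MW-12: h = 59.23 − 9.59 = 49.64 m.
Head difference: h(MW-6) − h(MW-12) = 47.86 − 49.64 = -1.78 m.
Hydraulic gradient: i = |Δh| / L = 1.78 / 625.2 = 0.00285.
Flow is from higher to lower head: from MW-12 toward MW-6, i.e. toward the south-west.

i ≈ 0.00285; groundwater flows toward the south-west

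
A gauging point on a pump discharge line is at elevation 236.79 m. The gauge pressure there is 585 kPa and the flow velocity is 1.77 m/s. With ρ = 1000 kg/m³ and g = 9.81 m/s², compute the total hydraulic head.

h ≈ 296.58 m

Pressure head ψ = P/(ρg) = 585×1000 / (1000 × 9.81) = 59.63 m.
Velocity head = v²/(2g) = 1.77² / (2 × 9.81) = 0.160 m.
h = z + ψ + v²/(2g) = 236.79 + 59.63 + 0.160 = 296.58 m.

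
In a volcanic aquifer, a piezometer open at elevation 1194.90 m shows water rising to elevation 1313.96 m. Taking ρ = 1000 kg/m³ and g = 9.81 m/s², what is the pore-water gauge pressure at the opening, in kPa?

P ≈ 1170 kPa

Pressure head ψ = h − z = 1313.96 − 1194.90 = 119.06 m.
P = ρgψ = 1000 × 9.81 × 119.06 = 1167979 Pa ≈ 1170 kPa.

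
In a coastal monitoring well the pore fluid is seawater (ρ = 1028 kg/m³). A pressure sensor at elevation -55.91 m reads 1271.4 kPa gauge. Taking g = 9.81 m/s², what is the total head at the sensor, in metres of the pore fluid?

ψ = P/(ρg) = 1271.4×1000 / (1028 × 9.81) = 126.07 m.
h = z + ψ = -55.91 + 126.07 = 70.16 m.

h ≈ 70.16 m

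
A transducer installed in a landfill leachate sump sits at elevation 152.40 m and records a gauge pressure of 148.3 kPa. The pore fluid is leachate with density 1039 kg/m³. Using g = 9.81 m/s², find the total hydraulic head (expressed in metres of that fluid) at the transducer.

h ≈ 166.95 m

ψ = P/(ρg) = 148.3×1000 / (1039 × 9.81) = 14.55 m.
h = z + ψ = 152.40 + 14.55 = 166.95 m.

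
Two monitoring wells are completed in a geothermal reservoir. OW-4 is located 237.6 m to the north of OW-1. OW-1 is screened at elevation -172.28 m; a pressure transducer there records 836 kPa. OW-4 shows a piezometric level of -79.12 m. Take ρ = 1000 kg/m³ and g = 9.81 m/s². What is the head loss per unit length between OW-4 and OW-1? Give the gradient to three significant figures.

i ≈ 0.0334 m/m

Pressure head at OW-1: ψ = P/(ρg) = 836×1000 / (1000 × 9.81) = 85.22 m.
Total head at OW-1: h = z + ψ = -172.28 + 85.22 = -87.06 m.
Total head at OW-4: h = -79.12 m (water level in the piezometer is the total head).
Head difference: h(OW-1) − h(OW-4) = -87.06 − (-79.12) = -7.94 m.
Hydraulic gradient: i = |Δh| / L = 7.94 / 237.6 = 0.0334.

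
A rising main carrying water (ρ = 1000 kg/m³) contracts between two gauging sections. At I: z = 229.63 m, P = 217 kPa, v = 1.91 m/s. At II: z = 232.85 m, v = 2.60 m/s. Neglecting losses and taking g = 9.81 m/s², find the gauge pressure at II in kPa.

Pressure head at I: ψ₁ = P₁/(ρg) = 217×1000 / (1000 × 9.81) = 22.12 m.
Velocity heads: v₁²/2g = 1.91²/19.62 = 0.186 m; v₂²/2g = 2.60²/19.62 = 0.345 m.
Total head H = z₁ + ψ₁ + v₁²/2g = 229.63 + 22.12 + 0.186 = 251.94 m.
ψ₂ = H − z₂ − v₂²/2g = 251.94 − 232.85 − 0.345 = 18.75 m.
P₂ = ρgψ₂ = 1000 × 9.81 × 18.75 ≈ 184 kPa.

P₂ ≈ 184 kPa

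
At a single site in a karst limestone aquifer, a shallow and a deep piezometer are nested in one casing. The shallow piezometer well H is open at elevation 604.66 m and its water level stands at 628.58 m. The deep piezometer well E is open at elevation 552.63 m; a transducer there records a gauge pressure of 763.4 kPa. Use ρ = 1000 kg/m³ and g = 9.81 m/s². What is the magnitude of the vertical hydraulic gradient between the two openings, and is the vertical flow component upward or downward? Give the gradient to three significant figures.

Total head at well H: h = 628.58 m (water level in the standpipe).
Pressure head at well E: ψ = P/(ρg) = 763.4×1000 / (1000 × 9.81) = 77.82 m.
Total head at well E: h = z + ψ = 552.63 + 77.82 = 630.45 m.
Δh = h(well H) − h(well E) = 628.58 − 630.45 = -1.87 m.
Vertical separation Δz = 604.66 − 552.63 = 52.03 m.
|i_v| = |Δh| / Δz = 1.87 / 52.03 = 0.0359.
Head is higher in the deep piezometer, so vertical flow is upward (discharge condition).

|i_v| ≈ 0.0359; vertical flow is upward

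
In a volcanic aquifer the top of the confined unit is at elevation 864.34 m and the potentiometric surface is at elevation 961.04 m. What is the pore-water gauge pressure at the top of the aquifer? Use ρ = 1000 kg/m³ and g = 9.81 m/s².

P ≈ 949 kPa

Pressure head at the aquifer top: ψ = h − z = 961.04 − 864.34 = 96.70 m.
P = ρgψ = 1000 × 9.81 × 96.70 = 948627 Pa ≈ 949 kPa.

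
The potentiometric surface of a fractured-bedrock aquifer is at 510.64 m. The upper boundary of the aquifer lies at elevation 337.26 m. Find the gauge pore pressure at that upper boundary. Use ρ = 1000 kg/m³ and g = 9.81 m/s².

P ≈ 1700 kPa

Pressure head at the aquifer top: ψ = h − z = 510.64 − 337.26 = 173.38 m.
P = ρgψ = 1000 × 9.81 × 173.38 = 1700858 Pa ≈ 1700 kPa.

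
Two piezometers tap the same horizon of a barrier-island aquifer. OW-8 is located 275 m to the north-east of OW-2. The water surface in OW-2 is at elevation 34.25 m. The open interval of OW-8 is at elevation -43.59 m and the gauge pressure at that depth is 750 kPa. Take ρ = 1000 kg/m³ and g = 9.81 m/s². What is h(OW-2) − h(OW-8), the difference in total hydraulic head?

Δh ≈ 1.39 m

Total head at OW-2: h = 34.25 m (water level in the piezometer is the total head).
Pressure head at OW-8: ψ = P/(ρg) = 750×1000 / (1000 × 9.81) = 76.45 m.
Total head at OW-8: h = z + ψ = -43.59 + 76.45 = 32.86 m.
Head difference: h(OW-2) − h(OW-8) = 34.25 − 32.86 = 1.39 m.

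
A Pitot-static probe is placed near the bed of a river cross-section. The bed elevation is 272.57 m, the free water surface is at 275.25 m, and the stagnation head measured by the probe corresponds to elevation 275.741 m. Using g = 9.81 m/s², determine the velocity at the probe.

Near the bed, under hydrostatic conditions, the piezometric head (z + ψ) equals the free-surface elevation, 275.25 m.
Velocity head = total − piezometric = 275.741 − 275.25 = 0.491 m.
v = √(2g·h_v) = √(2 × 9.81 × 0.491) = 3.10 m/s.

v ≈ 3.10 m/s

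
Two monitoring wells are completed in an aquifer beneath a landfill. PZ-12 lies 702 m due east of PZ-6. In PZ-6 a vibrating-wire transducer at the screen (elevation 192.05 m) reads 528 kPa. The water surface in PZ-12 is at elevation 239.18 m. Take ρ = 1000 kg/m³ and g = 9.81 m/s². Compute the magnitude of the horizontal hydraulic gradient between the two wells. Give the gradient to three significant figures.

Pressure head at PZ-6: ψ = P/(ρg) = 528×1000 / (1000 × 9.81) = 53.82 m.
Total head at PZ-6: h = z + ψ = 192.05 + 53.82 = 245.87 m.
Total head at PZ-12: h = 239.18 m (water level in the piezometer is the total head).
Head difference: h(PZ-6) − h(PZ-12) = 245.87 − 239.18 = 6.69 m.
Hydraulic gradient: i = |Δh| / L = 6.69 / 702 = 0.00953.

i ≈ 0.00953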